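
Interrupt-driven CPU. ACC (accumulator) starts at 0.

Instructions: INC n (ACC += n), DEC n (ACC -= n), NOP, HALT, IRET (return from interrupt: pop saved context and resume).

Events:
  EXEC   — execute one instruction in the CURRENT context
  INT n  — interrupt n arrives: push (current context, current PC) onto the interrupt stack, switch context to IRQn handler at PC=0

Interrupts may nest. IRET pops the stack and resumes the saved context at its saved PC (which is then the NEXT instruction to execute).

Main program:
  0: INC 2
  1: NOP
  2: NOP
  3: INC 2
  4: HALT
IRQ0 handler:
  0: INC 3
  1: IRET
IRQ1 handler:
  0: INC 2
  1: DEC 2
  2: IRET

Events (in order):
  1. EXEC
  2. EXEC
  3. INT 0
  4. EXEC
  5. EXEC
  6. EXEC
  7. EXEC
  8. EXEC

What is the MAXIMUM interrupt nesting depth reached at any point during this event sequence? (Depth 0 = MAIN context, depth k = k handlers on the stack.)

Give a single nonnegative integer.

Event 1 (EXEC): [MAIN] PC=0: INC 2 -> ACC=2 [depth=0]
Event 2 (EXEC): [MAIN] PC=1: NOP [depth=0]
Event 3 (INT 0): INT 0 arrives: push (MAIN, PC=2), enter IRQ0 at PC=0 (depth now 1) [depth=1]
Event 4 (EXEC): [IRQ0] PC=0: INC 3 -> ACC=5 [depth=1]
Event 5 (EXEC): [IRQ0] PC=1: IRET -> resume MAIN at PC=2 (depth now 0) [depth=0]
Event 6 (EXEC): [MAIN] PC=2: NOP [depth=0]
Event 7 (EXEC): [MAIN] PC=3: INC 2 -> ACC=7 [depth=0]
Event 8 (EXEC): [MAIN] PC=4: HALT [depth=0]
Max depth observed: 1

Answer: 1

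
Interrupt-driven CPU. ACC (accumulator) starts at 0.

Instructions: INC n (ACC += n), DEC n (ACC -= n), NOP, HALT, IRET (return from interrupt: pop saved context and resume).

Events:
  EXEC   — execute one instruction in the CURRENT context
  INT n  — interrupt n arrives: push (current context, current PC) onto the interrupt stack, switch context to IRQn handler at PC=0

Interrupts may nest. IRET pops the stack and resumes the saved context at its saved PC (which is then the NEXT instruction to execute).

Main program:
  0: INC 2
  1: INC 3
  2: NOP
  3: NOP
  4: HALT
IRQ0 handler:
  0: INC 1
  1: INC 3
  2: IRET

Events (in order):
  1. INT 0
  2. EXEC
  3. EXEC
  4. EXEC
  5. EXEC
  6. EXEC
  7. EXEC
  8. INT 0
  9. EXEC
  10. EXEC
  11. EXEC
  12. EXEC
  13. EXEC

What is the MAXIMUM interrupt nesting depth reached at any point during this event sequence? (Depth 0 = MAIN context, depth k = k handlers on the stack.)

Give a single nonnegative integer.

Event 1 (INT 0): INT 0 arrives: push (MAIN, PC=0), enter IRQ0 at PC=0 (depth now 1) [depth=1]
Event 2 (EXEC): [IRQ0] PC=0: INC 1 -> ACC=1 [depth=1]
Event 3 (EXEC): [IRQ0] PC=1: INC 3 -> ACC=4 [depth=1]
Event 4 (EXEC): [IRQ0] PC=2: IRET -> resume MAIN at PC=0 (depth now 0) [depth=0]
Event 5 (EXEC): [MAIN] PC=0: INC 2 -> ACC=6 [depth=0]
Event 6 (EXEC): [MAIN] PC=1: INC 3 -> ACC=9 [depth=0]
Event 7 (EXEC): [MAIN] PC=2: NOP [depth=0]
Event 8 (INT 0): INT 0 arrives: push (MAIN, PC=3), enter IRQ0 at PC=0 (depth now 1) [depth=1]
Event 9 (EXEC): [IRQ0] PC=0: INC 1 -> ACC=10 [depth=1]
Event 10 (EXEC): [IRQ0] PC=1: INC 3 -> ACC=13 [depth=1]
Event 11 (EXEC): [IRQ0] PC=2: IRET -> resume MAIN at PC=3 (depth now 0) [depth=0]
Event 12 (EXEC): [MAIN] PC=3: NOP [depth=0]
Event 13 (EXEC): [MAIN] PC=4: HALT [depth=0]
Max depth observed: 1

Answer: 1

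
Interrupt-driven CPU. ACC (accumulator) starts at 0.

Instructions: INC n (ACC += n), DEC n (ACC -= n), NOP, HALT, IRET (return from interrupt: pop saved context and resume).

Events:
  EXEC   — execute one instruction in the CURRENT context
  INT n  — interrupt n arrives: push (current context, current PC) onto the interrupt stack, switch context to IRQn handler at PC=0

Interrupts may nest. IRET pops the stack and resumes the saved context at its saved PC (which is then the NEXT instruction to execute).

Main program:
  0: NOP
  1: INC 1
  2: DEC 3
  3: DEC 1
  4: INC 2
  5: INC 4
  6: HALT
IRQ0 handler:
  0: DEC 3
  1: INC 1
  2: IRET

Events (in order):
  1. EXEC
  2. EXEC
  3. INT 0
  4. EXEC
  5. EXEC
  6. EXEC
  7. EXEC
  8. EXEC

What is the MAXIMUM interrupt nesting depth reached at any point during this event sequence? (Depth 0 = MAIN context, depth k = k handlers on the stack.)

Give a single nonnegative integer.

Answer: 1

Derivation:
Event 1 (EXEC): [MAIN] PC=0: NOP [depth=0]
Event 2 (EXEC): [MAIN] PC=1: INC 1 -> ACC=1 [depth=0]
Event 3 (INT 0): INT 0 arrives: push (MAIN, PC=2), enter IRQ0 at PC=0 (depth now 1) [depth=1]
Event 4 (EXEC): [IRQ0] PC=0: DEC 3 -> ACC=-2 [depth=1]
Event 5 (EXEC): [IRQ0] PC=1: INC 1 -> ACC=-1 [depth=1]
Event 6 (EXEC): [IRQ0] PC=2: IRET -> resume MAIN at PC=2 (depth now 0) [depth=0]
Event 7 (EXEC): [MAIN] PC=2: DEC 3 -> ACC=-4 [depth=0]
Event 8 (EXEC): [MAIN] PC=3: DEC 1 -> ACC=-5 [depth=0]
Max depth observed: 1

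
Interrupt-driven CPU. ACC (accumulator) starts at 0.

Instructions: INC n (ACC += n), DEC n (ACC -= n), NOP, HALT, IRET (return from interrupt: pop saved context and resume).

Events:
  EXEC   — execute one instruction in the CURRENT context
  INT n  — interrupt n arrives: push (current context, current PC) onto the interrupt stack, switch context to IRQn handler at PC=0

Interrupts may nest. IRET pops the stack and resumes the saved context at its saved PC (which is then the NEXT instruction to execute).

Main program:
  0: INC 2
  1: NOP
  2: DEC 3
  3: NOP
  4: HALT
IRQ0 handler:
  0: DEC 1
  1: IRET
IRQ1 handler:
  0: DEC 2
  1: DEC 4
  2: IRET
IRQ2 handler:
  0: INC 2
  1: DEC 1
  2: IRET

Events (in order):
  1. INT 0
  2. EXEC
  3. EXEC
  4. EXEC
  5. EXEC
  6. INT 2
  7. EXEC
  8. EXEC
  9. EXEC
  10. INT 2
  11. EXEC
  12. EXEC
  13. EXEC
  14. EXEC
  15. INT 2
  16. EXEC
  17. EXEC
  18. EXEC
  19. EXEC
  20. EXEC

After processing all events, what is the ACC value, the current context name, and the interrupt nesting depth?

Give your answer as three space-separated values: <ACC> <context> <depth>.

Event 1 (INT 0): INT 0 arrives: push (MAIN, PC=0), enter IRQ0 at PC=0 (depth now 1)
Event 2 (EXEC): [IRQ0] PC=0: DEC 1 -> ACC=-1
Event 3 (EXEC): [IRQ0] PC=1: IRET -> resume MAIN at PC=0 (depth now 0)
Event 4 (EXEC): [MAIN] PC=0: INC 2 -> ACC=1
Event 5 (EXEC): [MAIN] PC=1: NOP
Event 6 (INT 2): INT 2 arrives: push (MAIN, PC=2), enter IRQ2 at PC=0 (depth now 1)
Event 7 (EXEC): [IRQ2] PC=0: INC 2 -> ACC=3
Event 8 (EXEC): [IRQ2] PC=1: DEC 1 -> ACC=2
Event 9 (EXEC): [IRQ2] PC=2: IRET -> resume MAIN at PC=2 (depth now 0)
Event 10 (INT 2): INT 2 arrives: push (MAIN, PC=2), enter IRQ2 at PC=0 (depth now 1)
Event 11 (EXEC): [IRQ2] PC=0: INC 2 -> ACC=4
Event 12 (EXEC): [IRQ2] PC=1: DEC 1 -> ACC=3
Event 13 (EXEC): [IRQ2] PC=2: IRET -> resume MAIN at PC=2 (depth now 0)
Event 14 (EXEC): [MAIN] PC=2: DEC 3 -> ACC=0
Event 15 (INT 2): INT 2 arrives: push (MAIN, PC=3), enter IRQ2 at PC=0 (depth now 1)
Event 16 (EXEC): [IRQ2] PC=0: INC 2 -> ACC=2
Event 17 (EXEC): [IRQ2] PC=1: DEC 1 -> ACC=1
Event 18 (EXEC): [IRQ2] PC=2: IRET -> resume MAIN at PC=3 (depth now 0)
Event 19 (EXEC): [MAIN] PC=3: NOP
Event 20 (EXEC): [MAIN] PC=4: HALT

Answer: 1 MAIN 0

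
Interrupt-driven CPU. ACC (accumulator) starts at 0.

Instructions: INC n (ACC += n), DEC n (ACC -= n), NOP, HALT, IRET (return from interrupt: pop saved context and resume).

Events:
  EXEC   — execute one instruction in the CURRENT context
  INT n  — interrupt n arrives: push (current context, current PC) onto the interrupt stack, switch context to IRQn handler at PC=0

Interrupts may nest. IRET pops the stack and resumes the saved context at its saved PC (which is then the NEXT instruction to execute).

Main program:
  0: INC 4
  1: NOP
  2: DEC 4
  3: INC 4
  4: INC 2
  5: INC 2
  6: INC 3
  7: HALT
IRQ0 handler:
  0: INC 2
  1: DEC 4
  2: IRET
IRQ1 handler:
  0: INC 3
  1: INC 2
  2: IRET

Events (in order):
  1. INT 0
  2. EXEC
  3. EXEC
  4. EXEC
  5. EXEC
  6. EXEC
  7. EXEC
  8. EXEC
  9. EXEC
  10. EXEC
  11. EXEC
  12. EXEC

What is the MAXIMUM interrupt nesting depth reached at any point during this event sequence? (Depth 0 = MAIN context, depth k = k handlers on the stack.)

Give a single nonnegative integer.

Event 1 (INT 0): INT 0 arrives: push (MAIN, PC=0), enter IRQ0 at PC=0 (depth now 1) [depth=1]
Event 2 (EXEC): [IRQ0] PC=0: INC 2 -> ACC=2 [depth=1]
Event 3 (EXEC): [IRQ0] PC=1: DEC 4 -> ACC=-2 [depth=1]
Event 4 (EXEC): [IRQ0] PC=2: IRET -> resume MAIN at PC=0 (depth now 0) [depth=0]
Event 5 (EXEC): [MAIN] PC=0: INC 4 -> ACC=2 [depth=0]
Event 6 (EXEC): [MAIN] PC=1: NOP [depth=0]
Event 7 (EXEC): [MAIN] PC=2: DEC 4 -> ACC=-2 [depth=0]
Event 8 (EXEC): [MAIN] PC=3: INC 4 -> ACC=2 [depth=0]
Event 9 (EXEC): [MAIN] PC=4: INC 2 -> ACC=4 [depth=0]
Event 10 (EXEC): [MAIN] PC=5: INC 2 -> ACC=6 [depth=0]
Event 11 (EXEC): [MAIN] PC=6: INC 3 -> ACC=9 [depth=0]
Event 12 (EXEC): [MAIN] PC=7: HALT [depth=0]
Max depth observed: 1

Answer: 1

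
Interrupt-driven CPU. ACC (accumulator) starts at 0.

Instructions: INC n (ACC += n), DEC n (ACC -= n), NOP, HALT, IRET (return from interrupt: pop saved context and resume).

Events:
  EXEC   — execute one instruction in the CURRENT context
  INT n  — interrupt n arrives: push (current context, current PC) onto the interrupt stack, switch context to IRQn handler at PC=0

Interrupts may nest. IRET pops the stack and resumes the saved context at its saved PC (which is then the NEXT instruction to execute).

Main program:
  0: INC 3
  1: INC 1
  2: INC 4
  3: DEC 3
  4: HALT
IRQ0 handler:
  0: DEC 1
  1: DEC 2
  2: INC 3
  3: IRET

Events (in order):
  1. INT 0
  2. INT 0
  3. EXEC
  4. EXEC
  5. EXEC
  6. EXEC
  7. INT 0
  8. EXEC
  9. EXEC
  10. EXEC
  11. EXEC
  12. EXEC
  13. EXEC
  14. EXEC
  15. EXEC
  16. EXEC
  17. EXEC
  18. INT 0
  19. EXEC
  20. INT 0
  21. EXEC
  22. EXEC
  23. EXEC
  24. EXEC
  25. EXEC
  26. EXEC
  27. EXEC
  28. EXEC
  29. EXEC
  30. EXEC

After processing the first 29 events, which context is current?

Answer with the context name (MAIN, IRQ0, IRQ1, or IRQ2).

Answer: MAIN

Derivation:
Event 1 (INT 0): INT 0 arrives: push (MAIN, PC=0), enter IRQ0 at PC=0 (depth now 1)
Event 2 (INT 0): INT 0 arrives: push (IRQ0, PC=0), enter IRQ0 at PC=0 (depth now 2)
Event 3 (EXEC): [IRQ0] PC=0: DEC 1 -> ACC=-1
Event 4 (EXEC): [IRQ0] PC=1: DEC 2 -> ACC=-3
Event 5 (EXEC): [IRQ0] PC=2: INC 3 -> ACC=0
Event 6 (EXEC): [IRQ0] PC=3: IRET -> resume IRQ0 at PC=0 (depth now 1)
Event 7 (INT 0): INT 0 arrives: push (IRQ0, PC=0), enter IRQ0 at PC=0 (depth now 2)
Event 8 (EXEC): [IRQ0] PC=0: DEC 1 -> ACC=-1
Event 9 (EXEC): [IRQ0] PC=1: DEC 2 -> ACC=-3
Event 10 (EXEC): [IRQ0] PC=2: INC 3 -> ACC=0
Event 11 (EXEC): [IRQ0] PC=3: IRET -> resume IRQ0 at PC=0 (depth now 1)
Event 12 (EXEC): [IRQ0] PC=0: DEC 1 -> ACC=-1
Event 13 (EXEC): [IRQ0] PC=1: DEC 2 -> ACC=-3
Event 14 (EXEC): [IRQ0] PC=2: INC 3 -> ACC=0
Event 15 (EXEC): [IRQ0] PC=3: IRET -> resume MAIN at PC=0 (depth now 0)
Event 16 (EXEC): [MAIN] PC=0: INC 3 -> ACC=3
Event 17 (EXEC): [MAIN] PC=1: INC 1 -> ACC=4
Event 18 (INT 0): INT 0 arrives: push (MAIN, PC=2), enter IRQ0 at PC=0 (depth now 1)
Event 19 (EXEC): [IRQ0] PC=0: DEC 1 -> ACC=3
Event 20 (INT 0): INT 0 arrives: push (IRQ0, PC=1), enter IRQ0 at PC=0 (depth now 2)
Event 21 (EXEC): [IRQ0] PC=0: DEC 1 -> ACC=2
Event 22 (EXEC): [IRQ0] PC=1: DEC 2 -> ACC=0
Event 23 (EXEC): [IRQ0] PC=2: INC 3 -> ACC=3
Event 24 (EXEC): [IRQ0] PC=3: IRET -> resume IRQ0 at PC=1 (depth now 1)
Event 25 (EXEC): [IRQ0] PC=1: DEC 2 -> ACC=1
Event 26 (EXEC): [IRQ0] PC=2: INC 3 -> ACC=4
Event 27 (EXEC): [IRQ0] PC=3: IRET -> resume MAIN at PC=2 (depth now 0)
Event 28 (EXEC): [MAIN] PC=2: INC 4 -> ACC=8
Event 29 (EXEC): [MAIN] PC=3: DEC 3 -> ACC=5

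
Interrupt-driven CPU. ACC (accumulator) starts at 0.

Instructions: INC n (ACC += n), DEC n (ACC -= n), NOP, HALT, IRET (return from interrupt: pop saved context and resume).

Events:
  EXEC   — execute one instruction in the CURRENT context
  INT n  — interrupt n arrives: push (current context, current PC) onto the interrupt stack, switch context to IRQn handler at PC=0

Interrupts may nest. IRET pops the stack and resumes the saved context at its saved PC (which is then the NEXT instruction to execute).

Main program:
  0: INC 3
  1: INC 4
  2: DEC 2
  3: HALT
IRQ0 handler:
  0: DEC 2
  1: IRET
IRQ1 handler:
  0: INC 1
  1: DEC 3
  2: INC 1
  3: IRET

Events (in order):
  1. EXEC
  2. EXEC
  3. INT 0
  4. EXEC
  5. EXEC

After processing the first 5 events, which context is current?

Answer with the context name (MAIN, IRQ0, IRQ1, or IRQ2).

Answer: MAIN

Derivation:
Event 1 (EXEC): [MAIN] PC=0: INC 3 -> ACC=3
Event 2 (EXEC): [MAIN] PC=1: INC 4 -> ACC=7
Event 3 (INT 0): INT 0 arrives: push (MAIN, PC=2), enter IRQ0 at PC=0 (depth now 1)
Event 4 (EXEC): [IRQ0] PC=0: DEC 2 -> ACC=5
Event 5 (EXEC): [IRQ0] PC=1: IRET -> resume MAIN at PC=2 (depth now 0)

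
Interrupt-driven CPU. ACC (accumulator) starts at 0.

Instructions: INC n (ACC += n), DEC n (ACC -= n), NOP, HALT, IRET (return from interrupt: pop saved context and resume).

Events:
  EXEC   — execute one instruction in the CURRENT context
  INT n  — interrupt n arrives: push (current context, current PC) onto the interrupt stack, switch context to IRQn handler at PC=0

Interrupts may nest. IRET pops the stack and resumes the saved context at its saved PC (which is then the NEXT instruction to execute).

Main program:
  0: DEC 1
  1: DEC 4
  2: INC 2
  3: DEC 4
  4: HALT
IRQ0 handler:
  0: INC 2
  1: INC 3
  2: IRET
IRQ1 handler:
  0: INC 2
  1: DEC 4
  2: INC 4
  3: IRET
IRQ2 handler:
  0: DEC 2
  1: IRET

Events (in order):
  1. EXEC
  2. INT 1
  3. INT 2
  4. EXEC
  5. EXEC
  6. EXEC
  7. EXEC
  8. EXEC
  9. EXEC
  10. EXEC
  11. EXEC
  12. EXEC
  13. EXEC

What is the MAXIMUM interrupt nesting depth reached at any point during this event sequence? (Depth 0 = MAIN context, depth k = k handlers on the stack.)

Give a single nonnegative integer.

Event 1 (EXEC): [MAIN] PC=0: DEC 1 -> ACC=-1 [depth=0]
Event 2 (INT 1): INT 1 arrives: push (MAIN, PC=1), enter IRQ1 at PC=0 (depth now 1) [depth=1]
Event 3 (INT 2): INT 2 arrives: push (IRQ1, PC=0), enter IRQ2 at PC=0 (depth now 2) [depth=2]
Event 4 (EXEC): [IRQ2] PC=0: DEC 2 -> ACC=-3 [depth=2]
Event 5 (EXEC): [IRQ2] PC=1: IRET -> resume IRQ1 at PC=0 (depth now 1) [depth=1]
Event 6 (EXEC): [IRQ1] PC=0: INC 2 -> ACC=-1 [depth=1]
Event 7 (EXEC): [IRQ1] PC=1: DEC 4 -> ACC=-5 [depth=1]
Event 8 (EXEC): [IRQ1] PC=2: INC 4 -> ACC=-1 [depth=1]
Event 9 (EXEC): [IRQ1] PC=3: IRET -> resume MAIN at PC=1 (depth now 0) [depth=0]
Event 10 (EXEC): [MAIN] PC=1: DEC 4 -> ACC=-5 [depth=0]
Event 11 (EXEC): [MAIN] PC=2: INC 2 -> ACC=-3 [depth=0]
Event 12 (EXEC): [MAIN] PC=3: DEC 4 -> ACC=-7 [depth=0]
Event 13 (EXEC): [MAIN] PC=4: HALT [depth=0]
Max depth observed: 2

Answer: 2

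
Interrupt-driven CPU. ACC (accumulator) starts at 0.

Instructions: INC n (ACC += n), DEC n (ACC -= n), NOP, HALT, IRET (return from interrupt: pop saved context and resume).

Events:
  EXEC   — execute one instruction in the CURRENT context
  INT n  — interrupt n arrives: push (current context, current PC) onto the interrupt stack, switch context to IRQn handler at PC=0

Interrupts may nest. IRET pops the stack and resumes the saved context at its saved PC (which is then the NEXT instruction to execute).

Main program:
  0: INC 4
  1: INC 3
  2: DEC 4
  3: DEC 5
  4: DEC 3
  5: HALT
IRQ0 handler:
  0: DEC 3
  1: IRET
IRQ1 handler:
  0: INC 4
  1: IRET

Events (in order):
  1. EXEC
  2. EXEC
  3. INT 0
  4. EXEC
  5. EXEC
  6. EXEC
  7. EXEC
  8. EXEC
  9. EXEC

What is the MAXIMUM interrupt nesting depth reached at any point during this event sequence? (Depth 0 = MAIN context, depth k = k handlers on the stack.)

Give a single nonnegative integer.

Event 1 (EXEC): [MAIN] PC=0: INC 4 -> ACC=4 [depth=0]
Event 2 (EXEC): [MAIN] PC=1: INC 3 -> ACC=7 [depth=0]
Event 3 (INT 0): INT 0 arrives: push (MAIN, PC=2), enter IRQ0 at PC=0 (depth now 1) [depth=1]
Event 4 (EXEC): [IRQ0] PC=0: DEC 3 -> ACC=4 [depth=1]
Event 5 (EXEC): [IRQ0] PC=1: IRET -> resume MAIN at PC=2 (depth now 0) [depth=0]
Event 6 (EXEC): [MAIN] PC=2: DEC 4 -> ACC=0 [depth=0]
Event 7 (EXEC): [MAIN] PC=3: DEC 5 -> ACC=-5 [depth=0]
Event 8 (EXEC): [MAIN] PC=4: DEC 3 -> ACC=-8 [depth=0]
Event 9 (EXEC): [MAIN] PC=5: HALT [depth=0]
Max depth observed: 1

Answer: 1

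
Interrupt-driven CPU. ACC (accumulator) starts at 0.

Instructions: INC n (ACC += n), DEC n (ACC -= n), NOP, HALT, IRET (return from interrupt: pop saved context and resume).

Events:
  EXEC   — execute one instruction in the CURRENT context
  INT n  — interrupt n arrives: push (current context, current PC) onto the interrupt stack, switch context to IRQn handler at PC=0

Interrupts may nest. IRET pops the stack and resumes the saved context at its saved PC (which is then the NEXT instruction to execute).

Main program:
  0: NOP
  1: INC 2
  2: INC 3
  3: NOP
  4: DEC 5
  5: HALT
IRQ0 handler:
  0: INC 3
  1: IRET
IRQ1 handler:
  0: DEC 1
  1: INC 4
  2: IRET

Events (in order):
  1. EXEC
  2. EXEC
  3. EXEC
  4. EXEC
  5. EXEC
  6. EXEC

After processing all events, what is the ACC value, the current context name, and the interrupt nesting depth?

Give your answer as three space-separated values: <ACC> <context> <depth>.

Answer: 0 MAIN 0

Derivation:
Event 1 (EXEC): [MAIN] PC=0: NOP
Event 2 (EXEC): [MAIN] PC=1: INC 2 -> ACC=2
Event 3 (EXEC): [MAIN] PC=2: INC 3 -> ACC=5
Event 4 (EXEC): [MAIN] PC=3: NOP
Event 5 (EXEC): [MAIN] PC=4: DEC 5 -> ACC=0
Event 6 (EXEC): [MAIN] PC=5: HALT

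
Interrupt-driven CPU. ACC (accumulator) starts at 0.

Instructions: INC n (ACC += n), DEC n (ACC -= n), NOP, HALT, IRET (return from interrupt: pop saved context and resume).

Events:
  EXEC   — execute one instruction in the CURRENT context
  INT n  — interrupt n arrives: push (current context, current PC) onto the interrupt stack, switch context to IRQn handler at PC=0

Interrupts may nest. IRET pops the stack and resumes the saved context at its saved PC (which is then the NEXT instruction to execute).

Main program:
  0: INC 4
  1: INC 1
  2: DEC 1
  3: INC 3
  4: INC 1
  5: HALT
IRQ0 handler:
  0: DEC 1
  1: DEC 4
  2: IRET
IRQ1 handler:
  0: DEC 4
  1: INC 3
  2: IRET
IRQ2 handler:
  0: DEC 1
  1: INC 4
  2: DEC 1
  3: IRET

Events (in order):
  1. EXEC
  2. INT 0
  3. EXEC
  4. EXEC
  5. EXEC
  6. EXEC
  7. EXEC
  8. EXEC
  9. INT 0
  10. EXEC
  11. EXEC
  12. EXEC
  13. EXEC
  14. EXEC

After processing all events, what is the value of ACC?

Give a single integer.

Event 1 (EXEC): [MAIN] PC=0: INC 4 -> ACC=4
Event 2 (INT 0): INT 0 arrives: push (MAIN, PC=1), enter IRQ0 at PC=0 (depth now 1)
Event 3 (EXEC): [IRQ0] PC=0: DEC 1 -> ACC=3
Event 4 (EXEC): [IRQ0] PC=1: DEC 4 -> ACC=-1
Event 5 (EXEC): [IRQ0] PC=2: IRET -> resume MAIN at PC=1 (depth now 0)
Event 6 (EXEC): [MAIN] PC=1: INC 1 -> ACC=0
Event 7 (EXEC): [MAIN] PC=2: DEC 1 -> ACC=-1
Event 8 (EXEC): [MAIN] PC=3: INC 3 -> ACC=2
Event 9 (INT 0): INT 0 arrives: push (MAIN, PC=4), enter IRQ0 at PC=0 (depth now 1)
Event 10 (EXEC): [IRQ0] PC=0: DEC 1 -> ACC=1
Event 11 (EXEC): [IRQ0] PC=1: DEC 4 -> ACC=-3
Event 12 (EXEC): [IRQ0] PC=2: IRET -> resume MAIN at PC=4 (depth now 0)
Event 13 (EXEC): [MAIN] PC=4: INC 1 -> ACC=-2
Event 14 (EXEC): [MAIN] PC=5: HALT

Answer: -2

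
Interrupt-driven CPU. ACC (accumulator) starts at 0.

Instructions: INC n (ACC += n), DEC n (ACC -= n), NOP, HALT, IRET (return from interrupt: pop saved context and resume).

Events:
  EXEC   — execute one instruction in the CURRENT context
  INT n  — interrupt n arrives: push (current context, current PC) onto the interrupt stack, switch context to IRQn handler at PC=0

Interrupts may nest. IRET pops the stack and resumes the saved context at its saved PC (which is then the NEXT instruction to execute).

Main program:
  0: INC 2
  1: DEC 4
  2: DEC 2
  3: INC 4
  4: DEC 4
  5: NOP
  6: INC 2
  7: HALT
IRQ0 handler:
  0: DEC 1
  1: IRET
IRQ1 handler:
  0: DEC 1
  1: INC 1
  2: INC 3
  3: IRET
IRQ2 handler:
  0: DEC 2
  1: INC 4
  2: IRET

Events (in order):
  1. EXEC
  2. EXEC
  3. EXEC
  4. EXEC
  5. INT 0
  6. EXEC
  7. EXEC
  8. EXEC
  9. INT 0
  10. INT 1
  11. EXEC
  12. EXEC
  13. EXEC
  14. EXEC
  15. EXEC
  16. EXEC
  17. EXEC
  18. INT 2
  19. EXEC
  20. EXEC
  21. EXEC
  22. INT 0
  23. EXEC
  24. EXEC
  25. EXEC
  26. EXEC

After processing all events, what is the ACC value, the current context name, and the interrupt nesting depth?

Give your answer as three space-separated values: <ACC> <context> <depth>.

Event 1 (EXEC): [MAIN] PC=0: INC 2 -> ACC=2
Event 2 (EXEC): [MAIN] PC=1: DEC 4 -> ACC=-2
Event 3 (EXEC): [MAIN] PC=2: DEC 2 -> ACC=-4
Event 4 (EXEC): [MAIN] PC=3: INC 4 -> ACC=0
Event 5 (INT 0): INT 0 arrives: push (MAIN, PC=4), enter IRQ0 at PC=0 (depth now 1)
Event 6 (EXEC): [IRQ0] PC=0: DEC 1 -> ACC=-1
Event 7 (EXEC): [IRQ0] PC=1: IRET -> resume MAIN at PC=4 (depth now 0)
Event 8 (EXEC): [MAIN] PC=4: DEC 4 -> ACC=-5
Event 9 (INT 0): INT 0 arrives: push (MAIN, PC=5), enter IRQ0 at PC=0 (depth now 1)
Event 10 (INT 1): INT 1 arrives: push (IRQ0, PC=0), enter IRQ1 at PC=0 (depth now 2)
Event 11 (EXEC): [IRQ1] PC=0: DEC 1 -> ACC=-6
Event 12 (EXEC): [IRQ1] PC=1: INC 1 -> ACC=-5
Event 13 (EXEC): [IRQ1] PC=2: INC 3 -> ACC=-2
Event 14 (EXEC): [IRQ1] PC=3: IRET -> resume IRQ0 at PC=0 (depth now 1)
Event 15 (EXEC): [IRQ0] PC=0: DEC 1 -> ACC=-3
Event 16 (EXEC): [IRQ0] PC=1: IRET -> resume MAIN at PC=5 (depth now 0)
Event 17 (EXEC): [MAIN] PC=5: NOP
Event 18 (INT 2): INT 2 arrives: push (MAIN, PC=6), enter IRQ2 at PC=0 (depth now 1)
Event 19 (EXEC): [IRQ2] PC=0: DEC 2 -> ACC=-5
Event 20 (EXEC): [IRQ2] PC=1: INC 4 -> ACC=-1
Event 21 (EXEC): [IRQ2] PC=2: IRET -> resume MAIN at PC=6 (depth now 0)
Event 22 (INT 0): INT 0 arrives: push (MAIN, PC=6), enter IRQ0 at PC=0 (depth now 1)
Event 23 (EXEC): [IRQ0] PC=0: DEC 1 -> ACC=-2
Event 24 (EXEC): [IRQ0] PC=1: IRET -> resume MAIN at PC=6 (depth now 0)
Event 25 (EXEC): [MAIN] PC=6: INC 2 -> ACC=0
Event 26 (EXEC): [MAIN] PC=7: HALT

Answer: 0 MAIN 0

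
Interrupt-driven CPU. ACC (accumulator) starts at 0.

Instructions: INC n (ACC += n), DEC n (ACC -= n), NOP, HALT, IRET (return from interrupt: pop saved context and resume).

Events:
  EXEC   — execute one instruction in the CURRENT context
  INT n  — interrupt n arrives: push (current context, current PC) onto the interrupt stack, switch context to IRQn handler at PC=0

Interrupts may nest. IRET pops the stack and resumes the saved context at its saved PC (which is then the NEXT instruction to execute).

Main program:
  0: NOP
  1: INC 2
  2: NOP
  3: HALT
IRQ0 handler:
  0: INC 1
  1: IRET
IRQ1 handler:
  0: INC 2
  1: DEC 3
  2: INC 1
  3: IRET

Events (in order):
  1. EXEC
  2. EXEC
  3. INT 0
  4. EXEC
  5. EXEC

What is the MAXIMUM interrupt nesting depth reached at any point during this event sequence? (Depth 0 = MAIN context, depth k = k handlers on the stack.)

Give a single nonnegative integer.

Event 1 (EXEC): [MAIN] PC=0: NOP [depth=0]
Event 2 (EXEC): [MAIN] PC=1: INC 2 -> ACC=2 [depth=0]
Event 3 (INT 0): INT 0 arrives: push (MAIN, PC=2), enter IRQ0 at PC=0 (depth now 1) [depth=1]
Event 4 (EXEC): [IRQ0] PC=0: INC 1 -> ACC=3 [depth=1]
Event 5 (EXEC): [IRQ0] PC=1: IRET -> resume MAIN at PC=2 (depth now 0) [depth=0]
Max depth observed: 1

Answer: 1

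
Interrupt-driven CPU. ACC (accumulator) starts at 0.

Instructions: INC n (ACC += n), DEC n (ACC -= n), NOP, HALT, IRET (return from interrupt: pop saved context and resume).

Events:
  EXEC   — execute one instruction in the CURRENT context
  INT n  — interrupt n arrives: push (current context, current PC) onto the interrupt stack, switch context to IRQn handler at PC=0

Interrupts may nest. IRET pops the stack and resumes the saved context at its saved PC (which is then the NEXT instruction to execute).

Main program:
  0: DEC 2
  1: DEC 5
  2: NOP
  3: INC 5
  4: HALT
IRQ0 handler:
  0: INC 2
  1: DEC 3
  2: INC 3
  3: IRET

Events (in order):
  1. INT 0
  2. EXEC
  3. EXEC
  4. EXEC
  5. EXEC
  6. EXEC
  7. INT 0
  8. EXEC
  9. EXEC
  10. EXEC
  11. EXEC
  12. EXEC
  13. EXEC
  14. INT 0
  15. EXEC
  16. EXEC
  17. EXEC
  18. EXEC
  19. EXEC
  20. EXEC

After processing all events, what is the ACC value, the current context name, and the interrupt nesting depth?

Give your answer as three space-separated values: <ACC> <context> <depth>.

Event 1 (INT 0): INT 0 arrives: push (MAIN, PC=0), enter IRQ0 at PC=0 (depth now 1)
Event 2 (EXEC): [IRQ0] PC=0: INC 2 -> ACC=2
Event 3 (EXEC): [IRQ0] PC=1: DEC 3 -> ACC=-1
Event 4 (EXEC): [IRQ0] PC=2: INC 3 -> ACC=2
Event 5 (EXEC): [IRQ0] PC=3: IRET -> resume MAIN at PC=0 (depth now 0)
Event 6 (EXEC): [MAIN] PC=0: DEC 2 -> ACC=0
Event 7 (INT 0): INT 0 arrives: push (MAIN, PC=1), enter IRQ0 at PC=0 (depth now 1)
Event 8 (EXEC): [IRQ0] PC=0: INC 2 -> ACC=2
Event 9 (EXEC): [IRQ0] PC=1: DEC 3 -> ACC=-1
Event 10 (EXEC): [IRQ0] PC=2: INC 3 -> ACC=2
Event 11 (EXEC): [IRQ0] PC=3: IRET -> resume MAIN at PC=1 (depth now 0)
Event 12 (EXEC): [MAIN] PC=1: DEC 5 -> ACC=-3
Event 13 (EXEC): [MAIN] PC=2: NOP
Event 14 (INT 0): INT 0 arrives: push (MAIN, PC=3), enter IRQ0 at PC=0 (depth now 1)
Event 15 (EXEC): [IRQ0] PC=0: INC 2 -> ACC=-1
Event 16 (EXEC): [IRQ0] PC=1: DEC 3 -> ACC=-4
Event 17 (EXEC): [IRQ0] PC=2: INC 3 -> ACC=-1
Event 18 (EXEC): [IRQ0] PC=3: IRET -> resume MAIN at PC=3 (depth now 0)
Event 19 (EXEC): [MAIN] PC=3: INC 5 -> ACC=4
Event 20 (EXEC): [MAIN] PC=4: HALT

Answer: 4 MAIN 0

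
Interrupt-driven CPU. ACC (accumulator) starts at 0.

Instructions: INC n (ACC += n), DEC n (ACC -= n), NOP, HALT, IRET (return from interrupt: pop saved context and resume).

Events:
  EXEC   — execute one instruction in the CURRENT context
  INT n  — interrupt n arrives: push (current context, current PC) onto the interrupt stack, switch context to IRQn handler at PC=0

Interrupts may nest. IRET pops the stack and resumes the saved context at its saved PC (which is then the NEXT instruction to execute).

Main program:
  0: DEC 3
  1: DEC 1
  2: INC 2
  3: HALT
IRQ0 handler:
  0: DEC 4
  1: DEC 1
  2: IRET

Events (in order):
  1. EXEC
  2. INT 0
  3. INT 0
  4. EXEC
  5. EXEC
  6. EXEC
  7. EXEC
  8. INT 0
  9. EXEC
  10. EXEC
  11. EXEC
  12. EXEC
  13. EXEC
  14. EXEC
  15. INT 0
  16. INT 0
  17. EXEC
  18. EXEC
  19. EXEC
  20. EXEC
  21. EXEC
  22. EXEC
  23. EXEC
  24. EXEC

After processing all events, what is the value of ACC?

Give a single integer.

Event 1 (EXEC): [MAIN] PC=0: DEC 3 -> ACC=-3
Event 2 (INT 0): INT 0 arrives: push (MAIN, PC=1), enter IRQ0 at PC=0 (depth now 1)
Event 3 (INT 0): INT 0 arrives: push (IRQ0, PC=0), enter IRQ0 at PC=0 (depth now 2)
Event 4 (EXEC): [IRQ0] PC=0: DEC 4 -> ACC=-7
Event 5 (EXEC): [IRQ0] PC=1: DEC 1 -> ACC=-8
Event 6 (EXEC): [IRQ0] PC=2: IRET -> resume IRQ0 at PC=0 (depth now 1)
Event 7 (EXEC): [IRQ0] PC=0: DEC 4 -> ACC=-12
Event 8 (INT 0): INT 0 arrives: push (IRQ0, PC=1), enter IRQ0 at PC=0 (depth now 2)
Event 9 (EXEC): [IRQ0] PC=0: DEC 4 -> ACC=-16
Event 10 (EXEC): [IRQ0] PC=1: DEC 1 -> ACC=-17
Event 11 (EXEC): [IRQ0] PC=2: IRET -> resume IRQ0 at PC=1 (depth now 1)
Event 12 (EXEC): [IRQ0] PC=1: DEC 1 -> ACC=-18
Event 13 (EXEC): [IRQ0] PC=2: IRET -> resume MAIN at PC=1 (depth now 0)
Event 14 (EXEC): [MAIN] PC=1: DEC 1 -> ACC=-19
Event 15 (INT 0): INT 0 arrives: push (MAIN, PC=2), enter IRQ0 at PC=0 (depth now 1)
Event 16 (INT 0): INT 0 arrives: push (IRQ0, PC=0), enter IRQ0 at PC=0 (depth now 2)
Event 17 (EXEC): [IRQ0] PC=0: DEC 4 -> ACC=-23
Event 18 (EXEC): [IRQ0] PC=1: DEC 1 -> ACC=-24
Event 19 (EXEC): [IRQ0] PC=2: IRET -> resume IRQ0 at PC=0 (depth now 1)
Event 20 (EXEC): [IRQ0] PC=0: DEC 4 -> ACC=-28
Event 21 (EXEC): [IRQ0] PC=1: DEC 1 -> ACC=-29
Event 22 (EXEC): [IRQ0] PC=2: IRET -> resume MAIN at PC=2 (depth now 0)
Event 23 (EXEC): [MAIN] PC=2: INC 2 -> ACC=-27
Event 24 (EXEC): [MAIN] PC=3: HALT

Answer: -27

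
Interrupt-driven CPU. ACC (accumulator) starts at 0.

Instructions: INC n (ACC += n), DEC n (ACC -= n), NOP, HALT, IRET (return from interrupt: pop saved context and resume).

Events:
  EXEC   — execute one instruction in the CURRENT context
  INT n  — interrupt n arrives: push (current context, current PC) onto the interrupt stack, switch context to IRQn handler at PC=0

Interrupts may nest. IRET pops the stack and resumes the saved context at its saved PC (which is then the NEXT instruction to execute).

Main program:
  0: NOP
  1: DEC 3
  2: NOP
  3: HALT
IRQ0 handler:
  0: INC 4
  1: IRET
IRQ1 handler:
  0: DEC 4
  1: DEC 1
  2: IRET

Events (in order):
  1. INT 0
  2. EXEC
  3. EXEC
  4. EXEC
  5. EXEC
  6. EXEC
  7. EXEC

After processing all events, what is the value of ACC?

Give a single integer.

Answer: 1

Derivation:
Event 1 (INT 0): INT 0 arrives: push (MAIN, PC=0), enter IRQ0 at PC=0 (depth now 1)
Event 2 (EXEC): [IRQ0] PC=0: INC 4 -> ACC=4
Event 3 (EXEC): [IRQ0] PC=1: IRET -> resume MAIN at PC=0 (depth now 0)
Event 4 (EXEC): [MAIN] PC=0: NOP
Event 5 (EXEC): [MAIN] PC=1: DEC 3 -> ACC=1
Event 6 (EXEC): [MAIN] PC=2: NOP
Event 7 (EXEC): [MAIN] PC=3: HALT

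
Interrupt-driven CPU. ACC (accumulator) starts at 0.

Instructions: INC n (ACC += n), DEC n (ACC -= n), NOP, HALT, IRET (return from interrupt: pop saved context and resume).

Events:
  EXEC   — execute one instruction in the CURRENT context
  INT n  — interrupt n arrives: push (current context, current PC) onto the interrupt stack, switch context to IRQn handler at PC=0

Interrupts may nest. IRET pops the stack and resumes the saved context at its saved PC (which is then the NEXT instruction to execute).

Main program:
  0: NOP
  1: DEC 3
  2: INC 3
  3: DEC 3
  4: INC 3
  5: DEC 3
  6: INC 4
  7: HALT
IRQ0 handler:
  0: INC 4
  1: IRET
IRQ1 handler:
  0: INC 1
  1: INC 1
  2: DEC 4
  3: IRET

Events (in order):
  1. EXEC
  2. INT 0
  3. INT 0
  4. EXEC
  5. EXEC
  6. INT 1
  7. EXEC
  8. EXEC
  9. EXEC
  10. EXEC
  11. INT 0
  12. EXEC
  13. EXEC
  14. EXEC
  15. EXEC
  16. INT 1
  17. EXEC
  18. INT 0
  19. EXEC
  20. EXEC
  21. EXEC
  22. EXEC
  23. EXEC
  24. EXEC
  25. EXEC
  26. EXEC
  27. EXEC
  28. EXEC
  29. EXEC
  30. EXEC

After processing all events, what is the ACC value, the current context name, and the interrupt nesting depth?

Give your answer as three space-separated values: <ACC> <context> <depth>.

Answer: 13 MAIN 0

Derivation:
Event 1 (EXEC): [MAIN] PC=0: NOP
Event 2 (INT 0): INT 0 arrives: push (MAIN, PC=1), enter IRQ0 at PC=0 (depth now 1)
Event 3 (INT 0): INT 0 arrives: push (IRQ0, PC=0), enter IRQ0 at PC=0 (depth now 2)
Event 4 (EXEC): [IRQ0] PC=0: INC 4 -> ACC=4
Event 5 (EXEC): [IRQ0] PC=1: IRET -> resume IRQ0 at PC=0 (depth now 1)
Event 6 (INT 1): INT 1 arrives: push (IRQ0, PC=0), enter IRQ1 at PC=0 (depth now 2)
Event 7 (EXEC): [IRQ1] PC=0: INC 1 -> ACC=5
Event 8 (EXEC): [IRQ1] PC=1: INC 1 -> ACC=6
Event 9 (EXEC): [IRQ1] PC=2: DEC 4 -> ACC=2
Event 10 (EXEC): [IRQ1] PC=3: IRET -> resume IRQ0 at PC=0 (depth now 1)
Event 11 (INT 0): INT 0 arrives: push (IRQ0, PC=0), enter IRQ0 at PC=0 (depth now 2)
Event 12 (EXEC): [IRQ0] PC=0: INC 4 -> ACC=6
Event 13 (EXEC): [IRQ0] PC=1: IRET -> resume IRQ0 at PC=0 (depth now 1)
Event 14 (EXEC): [IRQ0] PC=0: INC 4 -> ACC=10
Event 15 (EXEC): [IRQ0] PC=1: IRET -> resume MAIN at PC=1 (depth now 0)
Event 16 (INT 1): INT 1 arrives: push (MAIN, PC=1), enter IRQ1 at PC=0 (depth now 1)
Event 17 (EXEC): [IRQ1] PC=0: INC 1 -> ACC=11
Event 18 (INT 0): INT 0 arrives: push (IRQ1, PC=1), enter IRQ0 at PC=0 (depth now 2)
Event 19 (EXEC): [IRQ0] PC=0: INC 4 -> ACC=15
Event 20 (EXEC): [IRQ0] PC=1: IRET -> resume IRQ1 at PC=1 (depth now 1)
Event 21 (EXEC): [IRQ1] PC=1: INC 1 -> ACC=16
Event 22 (EXEC): [IRQ1] PC=2: DEC 4 -> ACC=12
Event 23 (EXEC): [IRQ1] PC=3: IRET -> resume MAIN at PC=1 (depth now 0)
Event 24 (EXEC): [MAIN] PC=1: DEC 3 -> ACC=9
Event 25 (EXEC): [MAIN] PC=2: INC 3 -> ACC=12
Event 26 (EXEC): [MAIN] PC=3: DEC 3 -> ACC=9
Event 27 (EXEC): [MAIN] PC=4: INC 3 -> ACC=12
Event 28 (EXEC): [MAIN] PC=5: DEC 3 -> ACC=9
Event 29 (EXEC): [MAIN] PC=6: INC 4 -> ACC=13
Event 30 (EXEC): [MAIN] PC=7: HALT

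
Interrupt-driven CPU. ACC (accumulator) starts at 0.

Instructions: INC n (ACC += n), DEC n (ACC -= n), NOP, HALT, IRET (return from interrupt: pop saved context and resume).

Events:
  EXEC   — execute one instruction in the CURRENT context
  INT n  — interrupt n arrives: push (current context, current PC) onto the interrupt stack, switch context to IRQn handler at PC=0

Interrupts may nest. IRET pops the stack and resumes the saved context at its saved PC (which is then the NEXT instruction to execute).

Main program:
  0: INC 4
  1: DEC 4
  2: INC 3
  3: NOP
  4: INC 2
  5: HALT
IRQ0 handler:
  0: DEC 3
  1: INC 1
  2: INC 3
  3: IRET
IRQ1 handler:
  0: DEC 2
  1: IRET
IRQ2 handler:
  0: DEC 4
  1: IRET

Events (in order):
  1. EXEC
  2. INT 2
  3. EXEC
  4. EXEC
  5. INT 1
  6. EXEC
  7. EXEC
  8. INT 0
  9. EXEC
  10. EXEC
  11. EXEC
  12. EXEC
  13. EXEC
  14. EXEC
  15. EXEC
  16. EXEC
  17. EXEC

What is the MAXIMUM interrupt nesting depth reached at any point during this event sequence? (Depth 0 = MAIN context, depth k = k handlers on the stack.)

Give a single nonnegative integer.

Event 1 (EXEC): [MAIN] PC=0: INC 4 -> ACC=4 [depth=0]
Event 2 (INT 2): INT 2 arrives: push (MAIN, PC=1), enter IRQ2 at PC=0 (depth now 1) [depth=1]
Event 3 (EXEC): [IRQ2] PC=0: DEC 4 -> ACC=0 [depth=1]
Event 4 (EXEC): [IRQ2] PC=1: IRET -> resume MAIN at PC=1 (depth now 0) [depth=0]
Event 5 (INT 1): INT 1 arrives: push (MAIN, PC=1), enter IRQ1 at PC=0 (depth now 1) [depth=1]
Event 6 (EXEC): [IRQ1] PC=0: DEC 2 -> ACC=-2 [depth=1]
Event 7 (EXEC): [IRQ1] PC=1: IRET -> resume MAIN at PC=1 (depth now 0) [depth=0]
Event 8 (INT 0): INT 0 arrives: push (MAIN, PC=1), enter IRQ0 at PC=0 (depth now 1) [depth=1]
Event 9 (EXEC): [IRQ0] PC=0: DEC 3 -> ACC=-5 [depth=1]
Event 10 (EXEC): [IRQ0] PC=1: INC 1 -> ACC=-4 [depth=1]
Event 11 (EXEC): [IRQ0] PC=2: INC 3 -> ACC=-1 [depth=1]
Event 12 (EXEC): [IRQ0] PC=3: IRET -> resume MAIN at PC=1 (depth now 0) [depth=0]
Event 13 (EXEC): [MAIN] PC=1: DEC 4 -> ACC=-5 [depth=0]
Event 14 (EXEC): [MAIN] PC=2: INC 3 -> ACC=-2 [depth=0]
Event 15 (EXEC): [MAIN] PC=3: NOP [depth=0]
Event 16 (EXEC): [MAIN] PC=4: INC 2 -> ACC=0 [depth=0]
Event 17 (EXEC): [MAIN] PC=5: HALT [depth=0]
Max depth observed: 1

Answer: 1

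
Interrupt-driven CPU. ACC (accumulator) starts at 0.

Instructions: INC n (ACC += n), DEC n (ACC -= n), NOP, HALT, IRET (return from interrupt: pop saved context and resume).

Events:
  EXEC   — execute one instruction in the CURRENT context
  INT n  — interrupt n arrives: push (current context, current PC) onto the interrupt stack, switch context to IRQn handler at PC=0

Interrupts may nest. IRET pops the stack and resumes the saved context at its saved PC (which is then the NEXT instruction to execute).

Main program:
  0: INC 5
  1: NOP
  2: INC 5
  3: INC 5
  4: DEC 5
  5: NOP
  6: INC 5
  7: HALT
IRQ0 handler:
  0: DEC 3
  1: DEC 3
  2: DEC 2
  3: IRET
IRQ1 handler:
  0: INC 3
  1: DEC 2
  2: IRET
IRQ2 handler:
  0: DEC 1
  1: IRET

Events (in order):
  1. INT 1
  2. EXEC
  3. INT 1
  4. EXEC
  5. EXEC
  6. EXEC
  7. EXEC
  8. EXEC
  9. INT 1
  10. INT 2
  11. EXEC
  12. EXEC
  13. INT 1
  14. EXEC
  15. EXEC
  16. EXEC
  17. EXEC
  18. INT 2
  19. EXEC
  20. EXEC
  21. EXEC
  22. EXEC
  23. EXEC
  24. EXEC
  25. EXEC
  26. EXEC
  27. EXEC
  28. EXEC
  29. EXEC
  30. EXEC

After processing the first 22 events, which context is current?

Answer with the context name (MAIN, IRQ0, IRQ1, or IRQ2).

Event 1 (INT 1): INT 1 arrives: push (MAIN, PC=0), enter IRQ1 at PC=0 (depth now 1)
Event 2 (EXEC): [IRQ1] PC=0: INC 3 -> ACC=3
Event 3 (INT 1): INT 1 arrives: push (IRQ1, PC=1), enter IRQ1 at PC=0 (depth now 2)
Event 4 (EXEC): [IRQ1] PC=0: INC 3 -> ACC=6
Event 5 (EXEC): [IRQ1] PC=1: DEC 2 -> ACC=4
Event 6 (EXEC): [IRQ1] PC=2: IRET -> resume IRQ1 at PC=1 (depth now 1)
Event 7 (EXEC): [IRQ1] PC=1: DEC 2 -> ACC=2
Event 8 (EXEC): [IRQ1] PC=2: IRET -> resume MAIN at PC=0 (depth now 0)
Event 9 (INT 1): INT 1 arrives: push (MAIN, PC=0), enter IRQ1 at PC=0 (depth now 1)
Event 10 (INT 2): INT 2 arrives: push (IRQ1, PC=0), enter IRQ2 at PC=0 (depth now 2)
Event 11 (EXEC): [IRQ2] PC=0: DEC 1 -> ACC=1
Event 12 (EXEC): [IRQ2] PC=1: IRET -> resume IRQ1 at PC=0 (depth now 1)
Event 13 (INT 1): INT 1 arrives: push (IRQ1, PC=0), enter IRQ1 at PC=0 (depth now 2)
Event 14 (EXEC): [IRQ1] PC=0: INC 3 -> ACC=4
Event 15 (EXEC): [IRQ1] PC=1: DEC 2 -> ACC=2
Event 16 (EXEC): [IRQ1] PC=2: IRET -> resume IRQ1 at PC=0 (depth now 1)
Event 17 (EXEC): [IRQ1] PC=0: INC 3 -> ACC=5
Event 18 (INT 2): INT 2 arrives: push (IRQ1, PC=1), enter IRQ2 at PC=0 (depth now 2)
Event 19 (EXEC): [IRQ2] PC=0: DEC 1 -> ACC=4
Event 20 (EXEC): [IRQ2] PC=1: IRET -> resume IRQ1 at PC=1 (depth now 1)
Event 21 (EXEC): [IRQ1] PC=1: DEC 2 -> ACC=2
Event 22 (EXEC): [IRQ1] PC=2: IRET -> resume MAIN at PC=0 (depth now 0)

Answer: MAIN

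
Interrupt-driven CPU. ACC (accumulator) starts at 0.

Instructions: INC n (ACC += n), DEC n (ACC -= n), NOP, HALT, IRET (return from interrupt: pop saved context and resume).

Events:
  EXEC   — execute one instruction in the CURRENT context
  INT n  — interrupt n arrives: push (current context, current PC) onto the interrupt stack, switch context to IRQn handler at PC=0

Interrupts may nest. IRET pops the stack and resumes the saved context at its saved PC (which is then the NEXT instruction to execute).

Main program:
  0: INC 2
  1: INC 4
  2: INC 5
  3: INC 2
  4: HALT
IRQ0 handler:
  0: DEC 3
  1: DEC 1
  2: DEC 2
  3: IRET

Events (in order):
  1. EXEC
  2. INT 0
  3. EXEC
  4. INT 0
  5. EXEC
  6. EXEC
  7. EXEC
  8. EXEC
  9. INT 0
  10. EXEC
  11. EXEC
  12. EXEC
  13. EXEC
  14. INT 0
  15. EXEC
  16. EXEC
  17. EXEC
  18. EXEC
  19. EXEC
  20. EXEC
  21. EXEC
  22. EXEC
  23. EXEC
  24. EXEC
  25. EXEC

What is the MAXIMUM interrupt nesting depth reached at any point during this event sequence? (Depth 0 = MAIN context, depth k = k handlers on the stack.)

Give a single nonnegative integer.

Answer: 2

Derivation:
Event 1 (EXEC): [MAIN] PC=0: INC 2 -> ACC=2 [depth=0]
Event 2 (INT 0): INT 0 arrives: push (MAIN, PC=1), enter IRQ0 at PC=0 (depth now 1) [depth=1]
Event 3 (EXEC): [IRQ0] PC=0: DEC 3 -> ACC=-1 [depth=1]
Event 4 (INT 0): INT 0 arrives: push (IRQ0, PC=1), enter IRQ0 at PC=0 (depth now 2) [depth=2]
Event 5 (EXEC): [IRQ0] PC=0: DEC 3 -> ACC=-4 [depth=2]
Event 6 (EXEC): [IRQ0] PC=1: DEC 1 -> ACC=-5 [depth=2]
Event 7 (EXEC): [IRQ0] PC=2: DEC 2 -> ACC=-7 [depth=2]
Event 8 (EXEC): [IRQ0] PC=3: IRET -> resume IRQ0 at PC=1 (depth now 1) [depth=1]
Event 9 (INT 0): INT 0 arrives: push (IRQ0, PC=1), enter IRQ0 at PC=0 (depth now 2) [depth=2]
Event 10 (EXEC): [IRQ0] PC=0: DEC 3 -> ACC=-10 [depth=2]
Event 11 (EXEC): [IRQ0] PC=1: DEC 1 -> ACC=-11 [depth=2]
Event 12 (EXEC): [IRQ0] PC=2: DEC 2 -> ACC=-13 [depth=2]
Event 13 (EXEC): [IRQ0] PC=3: IRET -> resume IRQ0 at PC=1 (depth now 1) [depth=1]
Event 14 (INT 0): INT 0 arrives: push (IRQ0, PC=1), enter IRQ0 at PC=0 (depth now 2) [depth=2]
Event 15 (EXEC): [IRQ0] PC=0: DEC 3 -> ACC=-16 [depth=2]
Event 16 (EXEC): [IRQ0] PC=1: DEC 1 -> ACC=-17 [depth=2]
Event 17 (EXEC): [IRQ0] PC=2: DEC 2 -> ACC=-19 [depth=2]
Event 18 (EXEC): [IRQ0] PC=3: IRET -> resume IRQ0 at PC=1 (depth now 1) [depth=1]
Event 19 (EXEC): [IRQ0] PC=1: DEC 1 -> ACC=-20 [depth=1]
Event 20 (EXEC): [IRQ0] PC=2: DEC 2 -> ACC=-22 [depth=1]
Event 21 (EXEC): [IRQ0] PC=3: IRET -> resume MAIN at PC=1 (depth now 0) [depth=0]
Event 22 (EXEC): [MAIN] PC=1: INC 4 -> ACC=-18 [depth=0]
Event 23 (EXEC): [MAIN] PC=2: INC 5 -> ACC=-13 [depth=0]
Event 24 (EXEC): [MAIN] PC=3: INC 2 -> ACC=-11 [depth=0]
Event 25 (EXEC): [MAIN] PC=4: HALT [depth=0]
Max depth observed: 2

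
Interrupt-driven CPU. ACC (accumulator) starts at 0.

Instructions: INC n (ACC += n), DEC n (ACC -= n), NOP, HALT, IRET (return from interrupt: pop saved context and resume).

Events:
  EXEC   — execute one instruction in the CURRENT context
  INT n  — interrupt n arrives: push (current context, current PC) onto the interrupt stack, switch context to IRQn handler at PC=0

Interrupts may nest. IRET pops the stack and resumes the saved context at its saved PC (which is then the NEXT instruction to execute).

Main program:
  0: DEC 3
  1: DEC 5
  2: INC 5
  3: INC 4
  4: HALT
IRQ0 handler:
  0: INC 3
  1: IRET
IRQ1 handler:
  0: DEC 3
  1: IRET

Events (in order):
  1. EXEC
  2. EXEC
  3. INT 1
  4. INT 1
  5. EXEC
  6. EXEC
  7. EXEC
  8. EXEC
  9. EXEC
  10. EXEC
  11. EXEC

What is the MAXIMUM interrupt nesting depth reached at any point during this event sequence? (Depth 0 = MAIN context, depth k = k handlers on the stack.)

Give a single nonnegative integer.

Answer: 2

Derivation:
Event 1 (EXEC): [MAIN] PC=0: DEC 3 -> ACC=-3 [depth=0]
Event 2 (EXEC): [MAIN] PC=1: DEC 5 -> ACC=-8 [depth=0]
Event 3 (INT 1): INT 1 arrives: push (MAIN, PC=2), enter IRQ1 at PC=0 (depth now 1) [depth=1]
Event 4 (INT 1): INT 1 arrives: push (IRQ1, PC=0), enter IRQ1 at PC=0 (depth now 2) [depth=2]
Event 5 (EXEC): [IRQ1] PC=0: DEC 3 -> ACC=-11 [depth=2]
Event 6 (EXEC): [IRQ1] PC=1: IRET -> resume IRQ1 at PC=0 (depth now 1) [depth=1]
Event 7 (EXEC): [IRQ1] PC=0: DEC 3 -> ACC=-14 [depth=1]
Event 8 (EXEC): [IRQ1] PC=1: IRET -> resume MAIN at PC=2 (depth now 0) [depth=0]
Event 9 (EXEC): [MAIN] PC=2: INC 5 -> ACC=-9 [depth=0]
Event 10 (EXEC): [MAIN] PC=3: INC 4 -> ACC=-5 [depth=0]
Event 11 (EXEC): [MAIN] PC=4: HALT [depth=0]
Max depth observed: 2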